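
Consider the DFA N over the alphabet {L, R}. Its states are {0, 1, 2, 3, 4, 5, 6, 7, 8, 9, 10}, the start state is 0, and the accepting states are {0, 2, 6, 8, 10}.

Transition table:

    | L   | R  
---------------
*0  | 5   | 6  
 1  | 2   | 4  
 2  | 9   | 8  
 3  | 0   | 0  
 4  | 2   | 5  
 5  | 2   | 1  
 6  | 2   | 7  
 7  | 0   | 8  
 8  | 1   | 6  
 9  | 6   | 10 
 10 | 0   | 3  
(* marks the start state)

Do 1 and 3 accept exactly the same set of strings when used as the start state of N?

No

All states are reachable from the start state.
Start with accepting vs non-accepting: {0,2,6,8,10} | {1,3,4,5,7,9}.
Split {0,2,6,8,10} by δ(·,L) → {0,2,8} and {6,10}.
On input R, block {0,2,8} splits into {0,8} and {2}.
Split {1,3,4,5,7,9} by δ(·,L) → {1,4,5} and {3,7} and {9}.
Split {6,10} by δ(·,L) → {6} and {10}.
Stable partition: {0,8} | {1,4,5} | {6} | {2} | {3,7} | {9} | {10} — 7 equivalence classes.
1 and 3 end up in different blocks, so they are distinguishable. For instance, the string 'R' is accepted from only 3.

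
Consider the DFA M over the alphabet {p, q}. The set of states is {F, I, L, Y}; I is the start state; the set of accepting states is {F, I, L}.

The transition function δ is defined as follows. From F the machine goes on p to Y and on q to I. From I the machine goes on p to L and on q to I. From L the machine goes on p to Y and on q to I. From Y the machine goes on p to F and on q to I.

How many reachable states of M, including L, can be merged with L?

Every state is reachable, so we keep all 4.
P0 = {F,I,L} | {Y}.
Split {F,I,L} by δ(·,p) → {F,L} and {I}.
The partition is now stable with 3 blocks: {F,L} | {Y} | {I}.
The equivalence class containing L is {F,L}, of size 2.

2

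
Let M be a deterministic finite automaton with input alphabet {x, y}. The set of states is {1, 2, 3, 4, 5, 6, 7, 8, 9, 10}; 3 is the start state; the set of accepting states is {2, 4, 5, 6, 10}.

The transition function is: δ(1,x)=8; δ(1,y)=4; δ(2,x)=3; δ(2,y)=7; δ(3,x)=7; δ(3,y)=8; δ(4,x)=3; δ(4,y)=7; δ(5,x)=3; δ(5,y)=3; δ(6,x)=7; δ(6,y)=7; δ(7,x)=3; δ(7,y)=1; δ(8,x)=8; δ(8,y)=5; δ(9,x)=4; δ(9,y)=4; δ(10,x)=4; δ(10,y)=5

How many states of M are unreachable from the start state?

4

Starting at 3 and following transitions, the reachable set is {1, 3, 4, 5, 7, 8}. That leaves 2, 6, 9, 10 unreachable — 4 in total.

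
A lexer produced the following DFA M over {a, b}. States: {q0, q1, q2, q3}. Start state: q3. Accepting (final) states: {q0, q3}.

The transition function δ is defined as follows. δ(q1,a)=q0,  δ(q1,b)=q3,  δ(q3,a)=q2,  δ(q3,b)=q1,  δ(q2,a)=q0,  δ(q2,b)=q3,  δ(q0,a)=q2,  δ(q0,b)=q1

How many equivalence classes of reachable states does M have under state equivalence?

2

P0 = {q0,q3} | {q1,q2}.
Stable partition: {q0,q3} | {q1,q2} — 2 equivalence classes.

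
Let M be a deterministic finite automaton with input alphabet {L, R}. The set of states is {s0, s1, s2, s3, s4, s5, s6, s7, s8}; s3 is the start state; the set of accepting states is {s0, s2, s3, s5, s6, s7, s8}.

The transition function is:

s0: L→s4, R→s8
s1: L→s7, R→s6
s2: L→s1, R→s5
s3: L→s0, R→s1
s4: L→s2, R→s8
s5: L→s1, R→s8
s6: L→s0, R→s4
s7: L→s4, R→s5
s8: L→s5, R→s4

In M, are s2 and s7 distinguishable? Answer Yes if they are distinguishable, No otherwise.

No

Start with accepting vs non-accepting: {s0,s2,s3,s5,s6,s7,s8} | {s1,s4}.
On input L, block {s0,s2,s3,s5,s6,s7,s8} splits into {s0,s2,s5,s7} and {s3,s6,s8}.
On input R, block {s0,s2,s5,s7} splits into {s0,s5} and {s2,s7}.
Stable partition: {s0,s5} | {s1,s4} | {s3,s6,s8} | {s2,s7} — 4 equivalence classes.
s2 and s7 lie in the same block of the stable partition, so they are equivalent — no string distinguishes them.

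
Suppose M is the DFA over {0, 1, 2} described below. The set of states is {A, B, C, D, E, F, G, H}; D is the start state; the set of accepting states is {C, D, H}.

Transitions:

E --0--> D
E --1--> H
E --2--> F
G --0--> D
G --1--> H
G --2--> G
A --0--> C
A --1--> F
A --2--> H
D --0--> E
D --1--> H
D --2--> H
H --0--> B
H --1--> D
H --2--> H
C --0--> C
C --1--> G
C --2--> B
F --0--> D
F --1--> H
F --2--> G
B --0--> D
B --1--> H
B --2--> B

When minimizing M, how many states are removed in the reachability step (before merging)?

Starting at D and following transitions, the reachable set is {B, D, E, F, G, H}. That leaves A, C unreachable — 2 in total.

2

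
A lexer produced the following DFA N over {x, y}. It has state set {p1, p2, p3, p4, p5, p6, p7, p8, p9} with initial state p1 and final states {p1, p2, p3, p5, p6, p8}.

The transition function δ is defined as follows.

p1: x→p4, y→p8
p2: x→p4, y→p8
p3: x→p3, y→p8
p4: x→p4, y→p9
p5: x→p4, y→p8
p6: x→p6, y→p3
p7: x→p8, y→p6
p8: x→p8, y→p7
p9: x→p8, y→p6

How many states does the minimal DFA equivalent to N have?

6

First remove the unreachable states {p2,p5}; 7 states remain.
Initial partition by acceptance: {p1,p3,p6,p8} | {p4,p7,p9}.
On input x, block {p1,p3,p6,p8} splits into {p3,p6,p8} and {p1}.
On input y, block {p3,p6,p8} splits into {p3,p6} and {p8}.
Split {p3,p6} by δ(·,y) → {p3} and {p6}.
Split {p4,p7,p9} by δ(·,x) → {p7,p9} and {p4}.
The partition is now stable with 6 blocks: {p3} | {p7,p9} | {p1} | {p8} | {p6} | {p4}.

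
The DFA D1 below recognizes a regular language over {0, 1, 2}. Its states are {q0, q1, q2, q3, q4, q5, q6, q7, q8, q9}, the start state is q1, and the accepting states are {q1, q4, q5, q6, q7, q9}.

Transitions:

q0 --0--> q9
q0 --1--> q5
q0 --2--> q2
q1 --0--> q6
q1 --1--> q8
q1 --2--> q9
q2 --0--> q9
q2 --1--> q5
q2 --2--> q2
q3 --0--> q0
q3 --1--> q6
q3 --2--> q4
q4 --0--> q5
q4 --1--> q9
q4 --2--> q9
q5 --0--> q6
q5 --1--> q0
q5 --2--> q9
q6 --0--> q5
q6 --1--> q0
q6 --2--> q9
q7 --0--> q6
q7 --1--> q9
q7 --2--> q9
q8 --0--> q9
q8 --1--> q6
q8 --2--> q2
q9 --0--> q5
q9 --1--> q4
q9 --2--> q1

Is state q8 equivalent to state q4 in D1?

No

First remove the unreachable states {q3,q7}; 8 states remain.
Initial partition by acceptance: {q1,q4,q5,q6,q9} | {q0,q2,q8}.
On input 1, block {q1,q4,q5,q6,q9} splits into {q1,q5,q6} and {q4,q9}.
Refine {q4,q9} on symbol 2: members go to different blocks, giving {q4} and {q9}.
Stable partition: {q1,q5,q6} | {q0,q2,q8} | {q4} | {q9} — 4 equivalence classes.
q8 and q4 end up in different blocks, so they are distinguishable. For instance, the string 'ε' is accepted from only q4.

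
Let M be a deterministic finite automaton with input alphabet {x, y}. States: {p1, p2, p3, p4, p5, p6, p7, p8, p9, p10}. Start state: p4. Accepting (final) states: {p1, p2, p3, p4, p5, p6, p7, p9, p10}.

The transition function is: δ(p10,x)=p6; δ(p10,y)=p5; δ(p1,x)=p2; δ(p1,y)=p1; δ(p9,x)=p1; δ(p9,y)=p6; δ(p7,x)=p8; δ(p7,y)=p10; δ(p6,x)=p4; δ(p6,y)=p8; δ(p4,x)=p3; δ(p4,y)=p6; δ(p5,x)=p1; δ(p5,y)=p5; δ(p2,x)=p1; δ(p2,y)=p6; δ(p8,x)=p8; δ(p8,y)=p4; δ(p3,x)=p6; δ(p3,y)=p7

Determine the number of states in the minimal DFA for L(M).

First remove the unreachable states {p9}; 9 states remain.
Initial partition by acceptance: {p1,p2,p3,p4,p5,p6,p7,p10} | {p8}.
Refine {p1,p2,p3,p4,p5,p6,p7,p10} on symbol x: members go to different blocks, giving {p1,p2,p3,p4,p5,p6,p10} and {p7}.
On input y, block {p1,p2,p3,p4,p5,p6,p10} splits into {p1,p2,p4,p5,p10} and {p3} and {p6}.
Refine {p1,p2,p4,p5,p10} on symbol x: members go to different blocks, giving {p1,p2,p5} and {p4} and {p10}.
On input y, block {p1,p2,p5} splits into {p1,p5} and {p2}.
On input x, block {p1,p5} splits into {p1} and {p5}.
No further refinement is possible. Final partition (9 blocks): {p1} | {p8} | {p7} | {p3} | {p6} | {p4} | {p10} | {p2} | {p5}.

9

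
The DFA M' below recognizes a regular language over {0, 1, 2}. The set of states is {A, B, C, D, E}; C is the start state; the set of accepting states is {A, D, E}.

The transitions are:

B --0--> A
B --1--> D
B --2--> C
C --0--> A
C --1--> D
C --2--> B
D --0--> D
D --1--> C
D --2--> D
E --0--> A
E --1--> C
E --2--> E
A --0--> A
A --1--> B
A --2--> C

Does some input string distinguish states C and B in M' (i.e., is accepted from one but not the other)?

States {E} cannot be reached from the start state, so discard them.
Start with accepting vs non-accepting: {A,D} | {B,C}.
On input 2, block {A,D} splits into {A} and {D}.
The partition is now stable with 3 blocks: {A} | {B,C} | {D}.
C and B lie in the same block of the stable partition, so they are equivalent — no string distinguishes them.

No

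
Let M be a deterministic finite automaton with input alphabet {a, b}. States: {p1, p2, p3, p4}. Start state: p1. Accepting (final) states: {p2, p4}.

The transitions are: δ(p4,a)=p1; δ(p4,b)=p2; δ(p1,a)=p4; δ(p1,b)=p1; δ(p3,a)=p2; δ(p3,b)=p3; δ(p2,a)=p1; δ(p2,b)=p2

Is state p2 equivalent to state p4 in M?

Yes

First remove the unreachable states {p3}; 3 states remain.
Start with accepting vs non-accepting: {p2,p4} | {p1}.
No further refinement is possible. Final partition (2 blocks): {p2,p4} | {p1}.
p2 and p4 lie in the same block of the stable partition, so they are equivalent — no string distinguishes them.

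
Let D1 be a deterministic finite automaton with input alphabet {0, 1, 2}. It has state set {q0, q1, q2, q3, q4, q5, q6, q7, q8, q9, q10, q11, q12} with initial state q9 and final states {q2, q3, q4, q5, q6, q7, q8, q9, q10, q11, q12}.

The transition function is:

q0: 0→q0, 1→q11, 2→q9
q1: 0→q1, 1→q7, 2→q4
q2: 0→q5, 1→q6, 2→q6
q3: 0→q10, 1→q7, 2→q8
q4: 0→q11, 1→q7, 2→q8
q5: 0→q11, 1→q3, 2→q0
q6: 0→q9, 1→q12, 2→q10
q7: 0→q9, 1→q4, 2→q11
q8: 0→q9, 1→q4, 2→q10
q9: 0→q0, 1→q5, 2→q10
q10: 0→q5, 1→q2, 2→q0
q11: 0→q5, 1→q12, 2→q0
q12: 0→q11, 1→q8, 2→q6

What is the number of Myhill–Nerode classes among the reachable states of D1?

First remove the unreachable states {q1}; 12 states remain.
Start with accepting vs non-accepting: {q2,q3,q4,q5,q6,q7,q8,q9,q10,q11,q12} | {q0}.
Split {q2,q3,q4,q5,q6,q7,q8,q9,q10,q11,q12} by δ(·,0) → {q2,q3,q4,q5,q6,q7,q8,q10,q11,q12} and {q9}.
Refine {q2,q3,q4,q5,q6,q7,q8,q10,q11,q12} on symbol 0: members go to different blocks, giving {q2,q3,q4,q5,q10,q11,q12} and {q6,q7,q8}.
Split {q2,q3,q4,q5,q10,q11,q12} by δ(·,1) → {q2,q3,q4,q12} and {q5,q10,q11}.
The partition is now stable with 5 blocks: {q2,q3,q4,q12} | {q0} | {q9} | {q6,q7,q8} | {q5,q10,q11}.

5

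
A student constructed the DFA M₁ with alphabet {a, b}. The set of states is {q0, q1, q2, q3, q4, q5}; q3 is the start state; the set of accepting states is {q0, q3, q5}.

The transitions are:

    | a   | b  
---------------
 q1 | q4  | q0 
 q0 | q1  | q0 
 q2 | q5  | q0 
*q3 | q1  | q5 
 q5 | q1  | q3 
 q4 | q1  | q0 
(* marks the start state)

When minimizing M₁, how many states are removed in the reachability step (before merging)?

Starting at q3 and following transitions, the reachable set is {q0, q1, q3, q4, q5}. That leaves q2 unreachable — 1 in total.

1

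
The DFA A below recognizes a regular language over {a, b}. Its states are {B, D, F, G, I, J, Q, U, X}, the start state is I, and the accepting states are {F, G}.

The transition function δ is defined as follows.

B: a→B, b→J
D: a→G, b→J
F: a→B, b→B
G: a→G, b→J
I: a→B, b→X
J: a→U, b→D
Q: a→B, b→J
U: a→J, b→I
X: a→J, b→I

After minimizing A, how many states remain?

6

Reachable states from the start: {B,D,G,I,J,U,X}. Unreachable: {F,Q} — drop them.
Initial partition by acceptance: {G} | {B,D,I,J,U,X}.
Split {B,D,I,J,U,X} by δ(·,a) → {B,I,J,U,X} and {D}.
On input b, block {B,I,J,U,X} splits into {B,I,U,X} and {J}.
Refine {B,I,U,X} on symbol a: members go to different blocks, giving {B,I} and {U,X}.
Split {B,I} by δ(·,b) → {I} and {B}.
No further refinement is possible. Final partition (6 blocks): {G} | {I} | {D} | {J} | {U,X} | {B}.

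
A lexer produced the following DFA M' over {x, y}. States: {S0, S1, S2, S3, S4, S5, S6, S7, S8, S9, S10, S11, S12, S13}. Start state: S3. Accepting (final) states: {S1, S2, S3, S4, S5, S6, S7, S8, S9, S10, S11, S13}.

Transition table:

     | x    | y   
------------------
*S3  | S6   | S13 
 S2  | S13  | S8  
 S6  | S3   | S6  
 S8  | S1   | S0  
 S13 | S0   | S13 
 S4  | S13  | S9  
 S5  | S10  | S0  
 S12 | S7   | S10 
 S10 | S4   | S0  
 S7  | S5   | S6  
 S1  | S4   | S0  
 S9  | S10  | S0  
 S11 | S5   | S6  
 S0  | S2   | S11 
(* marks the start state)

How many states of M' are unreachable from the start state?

2

No path from S3 leads to S7, S12; the other 12 states are all reachable.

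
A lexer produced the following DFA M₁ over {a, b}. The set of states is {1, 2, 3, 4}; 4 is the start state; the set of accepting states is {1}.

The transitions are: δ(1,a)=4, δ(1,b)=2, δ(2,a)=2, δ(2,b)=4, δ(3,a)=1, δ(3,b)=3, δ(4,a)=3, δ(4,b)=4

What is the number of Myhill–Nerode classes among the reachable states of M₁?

4

All states are reachable from the start state.
Initial partition by acceptance: {1} | {2,3,4}.
Split {2,3,4} by δ(·,a) → {2,4} and {3}.
On input a, block {2,4} splits into {2} and {4}.
No further refinement is possible. Final partition (4 blocks): {1} | {2} | {3} | {4}.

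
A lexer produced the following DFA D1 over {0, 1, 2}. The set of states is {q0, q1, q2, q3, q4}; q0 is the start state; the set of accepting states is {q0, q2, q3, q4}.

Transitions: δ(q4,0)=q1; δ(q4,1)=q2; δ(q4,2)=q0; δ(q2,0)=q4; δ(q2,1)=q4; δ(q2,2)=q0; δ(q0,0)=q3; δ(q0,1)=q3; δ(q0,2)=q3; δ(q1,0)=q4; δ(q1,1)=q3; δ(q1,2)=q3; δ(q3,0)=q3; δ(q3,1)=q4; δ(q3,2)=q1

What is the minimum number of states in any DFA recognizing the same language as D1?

5

Start with accepting vs non-accepting: {q0,q2,q3,q4} | {q1}.
Split {q0,q2,q3,q4} by δ(·,0) → {q0,q2,q3} and {q4}.
Split {q0,q2,q3} by δ(·,0) → {q0,q3} and {q2}.
On input 1, block {q0,q3} splits into {q0} and {q3}.
No further refinement is possible. Final partition (5 blocks): {q0} | {q1} | {q4} | {q2} | {q3}.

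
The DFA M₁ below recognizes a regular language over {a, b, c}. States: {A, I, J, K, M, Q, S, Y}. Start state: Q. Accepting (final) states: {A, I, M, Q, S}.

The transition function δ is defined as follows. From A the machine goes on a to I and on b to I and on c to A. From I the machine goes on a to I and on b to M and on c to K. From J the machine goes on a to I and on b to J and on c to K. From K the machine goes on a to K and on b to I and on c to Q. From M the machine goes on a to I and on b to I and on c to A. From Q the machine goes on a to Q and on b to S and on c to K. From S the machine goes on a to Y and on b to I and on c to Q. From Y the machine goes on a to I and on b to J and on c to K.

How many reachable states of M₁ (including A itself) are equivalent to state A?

All states are reachable from the start state.
P0 = {A,I,M,Q,S} | {J,K,Y}.
Split {A,I,M,Q,S} by δ(·,a) → {A,I,M,Q} and {S}.
Refine {A,I,M,Q} on symbol b: members go to different blocks, giving {A,I,M} and {Q}.
Refine {A,I,M} on symbol c: members go to different blocks, giving {A,M} and {I}.
Refine {J,K,Y} on symbol a: members go to different blocks, giving {J,Y} and {K}.
No further refinement is possible. Final partition (6 blocks): {A,M} | {J,Y} | {S} | {Q} | {I} | {K}.
The equivalence class containing A is {A,M}, of size 2.

2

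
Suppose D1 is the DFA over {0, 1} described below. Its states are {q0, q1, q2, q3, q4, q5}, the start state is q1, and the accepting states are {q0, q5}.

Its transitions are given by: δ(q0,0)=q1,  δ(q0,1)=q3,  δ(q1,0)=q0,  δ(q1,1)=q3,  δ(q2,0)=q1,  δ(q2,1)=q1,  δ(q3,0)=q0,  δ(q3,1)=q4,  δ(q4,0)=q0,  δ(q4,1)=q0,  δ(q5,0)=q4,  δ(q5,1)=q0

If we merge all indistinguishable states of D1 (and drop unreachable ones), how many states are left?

4

States {q2,q5} cannot be reached from the start state, so discard them.
Start with accepting vs non-accepting: {q0} | {q1,q3,q4}.
Refine {q1,q3,q4} on symbol 1: members go to different blocks, giving {q1,q3} and {q4}.
Split {q1,q3} by δ(·,1) → {q1} and {q3}.
Stable partition: {q0} | {q1} | {q4} | {q3} — 4 equivalence classes.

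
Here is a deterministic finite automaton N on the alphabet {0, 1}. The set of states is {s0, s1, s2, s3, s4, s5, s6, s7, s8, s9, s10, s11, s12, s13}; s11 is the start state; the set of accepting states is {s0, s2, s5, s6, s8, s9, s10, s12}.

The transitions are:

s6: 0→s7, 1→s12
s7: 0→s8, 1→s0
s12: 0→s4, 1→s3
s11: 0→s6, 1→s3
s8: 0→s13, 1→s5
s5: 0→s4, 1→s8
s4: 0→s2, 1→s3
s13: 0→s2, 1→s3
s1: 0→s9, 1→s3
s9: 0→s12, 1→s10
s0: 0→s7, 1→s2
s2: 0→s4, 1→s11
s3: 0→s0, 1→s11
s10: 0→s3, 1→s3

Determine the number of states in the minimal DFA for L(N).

6

States {s1,s9,s10} cannot be reached from the start state, so discard them.
Initial partition by acceptance: {s0,s2,s5,s6,s8,s12} | {s3,s4,s7,s11,s13}.
Split {s0,s2,s5,s6,s8,s12} by δ(·,1) → {s0,s5,s6,s8} and {s2,s12}.
Refine {s0,s5,s6,s8} on symbol 1: members go to different blocks, giving {s0,s6} and {s5,s8}.
Split {s3,s4,s7,s11,s13} by δ(·,0) → {s3,s11} and {s4,s13} and {s7}.
Stable partition: {s0,s6} | {s3,s11} | {s2,s12} | {s5,s8} | {s4,s13} | {s7} — 6 equivalence classes.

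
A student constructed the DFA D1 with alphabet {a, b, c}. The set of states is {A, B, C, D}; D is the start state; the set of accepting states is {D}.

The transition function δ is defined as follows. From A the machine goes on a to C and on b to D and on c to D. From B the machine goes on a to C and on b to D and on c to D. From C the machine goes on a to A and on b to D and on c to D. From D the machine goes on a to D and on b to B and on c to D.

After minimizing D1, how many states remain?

2

Every state is reachable, so we keep all 4.
Start with accepting vs non-accepting: {D} | {A,B,C}.
The partition is now stable with 2 blocks: {D} | {A,B,C}.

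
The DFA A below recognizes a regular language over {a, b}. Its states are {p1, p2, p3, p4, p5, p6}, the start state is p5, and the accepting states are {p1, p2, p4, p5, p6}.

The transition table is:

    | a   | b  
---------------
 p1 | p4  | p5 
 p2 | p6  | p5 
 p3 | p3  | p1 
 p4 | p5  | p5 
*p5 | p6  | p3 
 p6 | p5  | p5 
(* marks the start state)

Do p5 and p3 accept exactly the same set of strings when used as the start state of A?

States {p2} cannot be reached from the start state, so discard them.
P0 = {p1,p4,p5,p6} | {p3}.
Split {p1,p4,p5,p6} by δ(·,b) → {p1,p4,p6} and {p5}.
Refine {p1,p4,p6} on symbol a: members go to different blocks, giving {p4,p6} and {p1}.
No further refinement is possible. Final partition (4 blocks): {p4,p6} | {p3} | {p5} | {p1}.
p5 and p3 end up in different blocks, so they are distinguishable. For instance, the string 'ε' is accepted from only p5.

No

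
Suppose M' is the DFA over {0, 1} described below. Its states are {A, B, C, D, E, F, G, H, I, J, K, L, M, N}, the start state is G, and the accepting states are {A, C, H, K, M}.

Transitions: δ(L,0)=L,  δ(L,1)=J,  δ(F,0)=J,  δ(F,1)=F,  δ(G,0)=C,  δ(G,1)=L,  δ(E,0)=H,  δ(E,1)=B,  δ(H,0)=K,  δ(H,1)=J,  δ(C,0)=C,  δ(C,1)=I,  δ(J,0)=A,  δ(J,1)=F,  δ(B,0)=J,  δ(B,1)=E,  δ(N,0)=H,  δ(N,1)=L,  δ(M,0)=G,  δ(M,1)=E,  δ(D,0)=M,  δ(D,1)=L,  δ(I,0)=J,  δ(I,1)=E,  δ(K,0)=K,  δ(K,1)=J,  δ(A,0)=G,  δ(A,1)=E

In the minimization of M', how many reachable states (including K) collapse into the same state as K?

Reachable states from the start: {A,B,C,E,F,G,H,I,J,K,L}. Unreachable: {D,M,N} — drop them.
P0 = {A,C,H,K} | {B,E,F,G,I,J,L}.
Split {A,C,H,K} by δ(·,0) → {C,H,K} and {A}.
Split {B,E,F,G,I,J,L} by δ(·,0) → {B,F,I,L} and {E,G} and {J}.
Refine {C,H,K} on symbol 1: members go to different blocks, giving {H,K} and {C}.
Refine {B,F,I,L} on symbol 0: members go to different blocks, giving {B,F,I} and {L}.
Refine {B,F,I} on symbol 1: members go to different blocks, giving {B,I} and {F}.
Refine {E,G} on symbol 0: members go to different blocks, giving {E} and {G}.
No further refinement is possible. Final partition (9 blocks): {H,K} | {B,I} | {A} | {E} | {J} | {C} | {L} | {F} | {G}.
State K belongs to the block {H,K}, which has 2 states.

2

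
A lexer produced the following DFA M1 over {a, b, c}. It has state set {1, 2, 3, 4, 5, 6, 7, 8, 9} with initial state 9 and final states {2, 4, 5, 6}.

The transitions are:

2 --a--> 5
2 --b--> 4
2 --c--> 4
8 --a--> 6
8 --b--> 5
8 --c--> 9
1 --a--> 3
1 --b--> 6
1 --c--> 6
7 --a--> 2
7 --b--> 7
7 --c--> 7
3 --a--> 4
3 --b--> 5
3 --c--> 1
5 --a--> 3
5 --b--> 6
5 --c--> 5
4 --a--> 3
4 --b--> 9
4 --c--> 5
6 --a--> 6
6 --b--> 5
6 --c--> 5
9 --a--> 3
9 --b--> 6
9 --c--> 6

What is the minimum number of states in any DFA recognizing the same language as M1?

5

States {2,7,8} cannot be reached from the start state, so discard them.
P0 = {4,5,6} | {1,3,9}.
On input a, block {4,5,6} splits into {4,5} and {6}.
On input b, block {4,5} splits into {4} and {5}.
Refine {1,3,9} on symbol a: members go to different blocks, giving {1,9} and {3}.
No further refinement is possible. Final partition (5 blocks): {4} | {1,9} | {6} | {5} | {3}.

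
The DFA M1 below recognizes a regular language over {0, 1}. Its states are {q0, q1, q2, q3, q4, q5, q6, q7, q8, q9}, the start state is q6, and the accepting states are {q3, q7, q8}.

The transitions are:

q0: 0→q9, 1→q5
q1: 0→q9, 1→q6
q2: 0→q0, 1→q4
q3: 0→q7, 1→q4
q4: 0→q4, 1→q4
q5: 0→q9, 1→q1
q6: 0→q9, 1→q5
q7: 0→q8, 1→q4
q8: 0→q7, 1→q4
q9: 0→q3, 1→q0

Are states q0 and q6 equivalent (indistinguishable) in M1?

Reachable states from the start: {q0,q1,q3,q4,q5,q6,q7,q8,q9}. Unreachable: {q2} — drop them.
Initial partition by acceptance: {q3,q7,q8} | {q0,q1,q4,q5,q6,q9}.
On input 0, block {q0,q1,q4,q5,q6,q9} splits into {q0,q1,q4,q5,q6} and {q9}.
Refine {q0,q1,q4,q5,q6} on symbol 0: members go to different blocks, giving {q0,q1,q5,q6} and {q4}.
No further refinement is possible. Final partition (4 blocks): {q3,q7,q8} | {q0,q1,q5,q6} | {q9} | {q4}.
q0 and q6 lie in the same block of the stable partition, so they are equivalent — no string distinguishes them.

Yes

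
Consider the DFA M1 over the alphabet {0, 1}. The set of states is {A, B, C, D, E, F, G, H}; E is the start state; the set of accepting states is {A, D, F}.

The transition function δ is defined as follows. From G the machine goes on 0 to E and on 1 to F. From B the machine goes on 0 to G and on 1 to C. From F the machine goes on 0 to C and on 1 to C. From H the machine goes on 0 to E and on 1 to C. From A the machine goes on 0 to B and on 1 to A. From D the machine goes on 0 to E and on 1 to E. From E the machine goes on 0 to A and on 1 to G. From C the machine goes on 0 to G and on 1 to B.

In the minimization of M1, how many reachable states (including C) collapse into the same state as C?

2

First remove the unreachable states {D,H}; 6 states remain.
Start with accepting vs non-accepting: {A,F} | {B,C,E,G}.
Split {A,F} by δ(·,1) → {A} and {F}.
Split {B,C,E,G} by δ(·,0) → {B,C,G} and {E}.
Split {B,C,G} by δ(·,0) → {B,C} and {G}.
No further refinement is possible. Final partition (5 blocks): {A} | {B,C} | {F} | {E} | {G}.
The equivalence class containing C is {B,C}, of size 2.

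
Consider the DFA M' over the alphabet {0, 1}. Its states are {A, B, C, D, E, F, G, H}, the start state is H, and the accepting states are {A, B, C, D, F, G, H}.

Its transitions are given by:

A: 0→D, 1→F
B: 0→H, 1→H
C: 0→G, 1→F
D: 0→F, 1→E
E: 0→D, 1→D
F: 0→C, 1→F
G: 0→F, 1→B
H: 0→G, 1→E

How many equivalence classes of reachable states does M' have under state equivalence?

7

First remove the unreachable states {A}; 7 states remain.
Start with accepting vs non-accepting: {B,C,D,F,G,H} | {E}.
Split {B,C,D,F,G,H} by δ(·,1) → {B,C,F,G} and {D,H}.
On input 0, block {B,C,F,G} splits into {C,F,G} and {B}.
Split {C,F,G} by δ(·,1) → {C,F} and {G}.
On input 0, block {C,F} splits into {C} and {F}.
Split {D,H} by δ(·,0) → {D} and {H}.
No further refinement is possible. Final partition (7 blocks): {C} | {E} | {D} | {B} | {G} | {F} | {H}.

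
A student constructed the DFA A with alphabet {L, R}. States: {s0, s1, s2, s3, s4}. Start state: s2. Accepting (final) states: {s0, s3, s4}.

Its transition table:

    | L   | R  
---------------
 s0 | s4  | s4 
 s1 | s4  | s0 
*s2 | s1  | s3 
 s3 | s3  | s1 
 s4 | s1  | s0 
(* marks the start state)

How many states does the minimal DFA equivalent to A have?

Every state is reachable, so we keep all 5.
Initial partition by acceptance: {s0,s3,s4} | {s1,s2}.
Split {s0,s3,s4} by δ(·,L) → {s0,s3} and {s4}.
On input L, block {s0,s3} splits into {s0} and {s3}.
On input L, block {s1,s2} splits into {s1} and {s2}.
No further refinement is possible. Final partition (5 blocks): {s0} | {s1} | {s4} | {s3} | {s2}.

5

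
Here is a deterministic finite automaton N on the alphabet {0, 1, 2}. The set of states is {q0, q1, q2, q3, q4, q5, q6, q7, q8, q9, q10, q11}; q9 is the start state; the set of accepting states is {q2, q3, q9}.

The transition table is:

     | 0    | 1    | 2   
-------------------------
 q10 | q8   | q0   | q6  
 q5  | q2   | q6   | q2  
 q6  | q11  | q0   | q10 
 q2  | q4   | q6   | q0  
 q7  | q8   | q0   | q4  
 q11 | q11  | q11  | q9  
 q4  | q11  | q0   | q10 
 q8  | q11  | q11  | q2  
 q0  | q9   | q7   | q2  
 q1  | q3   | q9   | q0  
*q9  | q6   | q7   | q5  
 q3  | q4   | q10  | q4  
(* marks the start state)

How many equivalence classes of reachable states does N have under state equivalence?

Reachable states from the start: {q0,q2,q4,q5,q6,q7,q8,q9,q10,q11}. Unreachable: {q1,q3} — drop them.
Start with accepting vs non-accepting: {q2,q9} | {q0,q4,q5,q6,q7,q8,q10,q11}.
Split {q0,q4,q5,q6,q7,q8,q10,q11} by δ(·,0) → {q4,q6,q7,q8,q10,q11} and {q0,q5}.
Refine {q4,q6,q7,q8,q10,q11} on symbol 1: members go to different blocks, giving {q4,q6,q7,q10} and {q8,q11}.
Stable partition: {q2,q9} | {q4,q6,q7,q10} | {q0,q5} | {q8,q11} — 4 equivalence classes.

4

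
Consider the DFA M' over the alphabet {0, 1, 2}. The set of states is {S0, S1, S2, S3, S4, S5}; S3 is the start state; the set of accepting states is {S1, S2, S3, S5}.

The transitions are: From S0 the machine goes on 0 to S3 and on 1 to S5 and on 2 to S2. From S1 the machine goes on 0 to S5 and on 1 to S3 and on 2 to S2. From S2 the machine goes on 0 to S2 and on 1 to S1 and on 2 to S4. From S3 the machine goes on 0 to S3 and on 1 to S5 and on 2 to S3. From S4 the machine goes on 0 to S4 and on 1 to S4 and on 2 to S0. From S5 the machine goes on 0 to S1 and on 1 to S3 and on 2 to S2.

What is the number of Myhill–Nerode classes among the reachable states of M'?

Start with accepting vs non-accepting: {S1,S2,S3,S5} | {S0,S4}.
On input 2, block {S1,S2,S3,S5} splits into {S1,S3,S5} and {S2}.
Split {S1,S3,S5} by δ(·,2) → {S1,S5} and {S3}.
On input 0, block {S0,S4} splits into {S0} and {S4}.
Stable partition: {S1,S5} | {S0} | {S2} | {S3} | {S4} — 5 equivalence classes.

5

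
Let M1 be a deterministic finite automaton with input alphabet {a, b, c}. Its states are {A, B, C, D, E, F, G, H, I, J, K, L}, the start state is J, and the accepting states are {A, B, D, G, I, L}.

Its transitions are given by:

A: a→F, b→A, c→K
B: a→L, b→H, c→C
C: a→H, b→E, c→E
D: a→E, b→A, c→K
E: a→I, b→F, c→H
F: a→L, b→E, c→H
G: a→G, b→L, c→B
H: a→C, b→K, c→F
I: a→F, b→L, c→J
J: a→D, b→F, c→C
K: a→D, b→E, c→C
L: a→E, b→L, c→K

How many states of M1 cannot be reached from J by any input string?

Starting at J and following transitions, the reachable set is {A, C, D, E, F, H, I, J, K, L}. That leaves B, G unreachable — 2 in total.

2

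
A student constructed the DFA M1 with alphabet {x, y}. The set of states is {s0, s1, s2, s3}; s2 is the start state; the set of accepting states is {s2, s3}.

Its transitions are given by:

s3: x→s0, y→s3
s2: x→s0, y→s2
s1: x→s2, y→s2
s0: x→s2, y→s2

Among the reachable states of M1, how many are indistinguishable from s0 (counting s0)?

Reachable states from the start: {s0,s2}. Unreachable: {s1,s3} — drop them.
P0 = {s2} | {s0}.
No further refinement is possible. Final partition (2 blocks): {s2} | {s0}.
The equivalence class containing s0 is {s0}, of size 1.

1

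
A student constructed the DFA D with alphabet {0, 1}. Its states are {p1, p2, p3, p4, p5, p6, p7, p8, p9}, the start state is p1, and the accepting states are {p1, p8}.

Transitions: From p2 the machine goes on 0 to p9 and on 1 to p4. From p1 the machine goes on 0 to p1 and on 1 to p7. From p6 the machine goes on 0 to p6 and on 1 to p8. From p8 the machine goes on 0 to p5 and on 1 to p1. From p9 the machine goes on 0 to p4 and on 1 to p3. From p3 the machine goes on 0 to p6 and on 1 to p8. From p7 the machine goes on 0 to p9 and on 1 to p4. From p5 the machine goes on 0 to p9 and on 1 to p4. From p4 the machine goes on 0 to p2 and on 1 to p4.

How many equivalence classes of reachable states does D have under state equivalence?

All states are reachable from the start state.
Initial partition by acceptance: {p1,p8} | {p2,p3,p4,p5,p6,p7,p9}.
Split {p1,p8} by δ(·,0) → {p1} and {p8}.
Split {p2,p3,p4,p5,p6,p7,p9} by δ(·,1) → {p2,p4,p5,p7,p9} and {p3,p6}.
Split {p2,p4,p5,p7,p9} by δ(·,1) → {p2,p4,p5,p7} and {p9}.
On input 0, block {p2,p4,p5,p7} splits into {p2,p5,p7} and {p4}.
The partition is now stable with 6 blocks: {p1} | {p2,p5,p7} | {p8} | {p3,p6} | {p9} | {p4}.

6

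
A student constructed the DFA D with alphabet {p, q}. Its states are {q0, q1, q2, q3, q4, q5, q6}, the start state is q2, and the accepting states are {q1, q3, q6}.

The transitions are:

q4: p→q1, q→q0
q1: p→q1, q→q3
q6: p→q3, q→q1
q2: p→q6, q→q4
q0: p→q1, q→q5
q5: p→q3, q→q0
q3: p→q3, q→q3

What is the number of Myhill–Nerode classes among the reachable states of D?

2

All states are reachable from the start state.
P0 = {q1,q3,q6} | {q0,q2,q4,q5}.
Stable partition: {q1,q3,q6} | {q0,q2,q4,q5} — 2 equivalence classes.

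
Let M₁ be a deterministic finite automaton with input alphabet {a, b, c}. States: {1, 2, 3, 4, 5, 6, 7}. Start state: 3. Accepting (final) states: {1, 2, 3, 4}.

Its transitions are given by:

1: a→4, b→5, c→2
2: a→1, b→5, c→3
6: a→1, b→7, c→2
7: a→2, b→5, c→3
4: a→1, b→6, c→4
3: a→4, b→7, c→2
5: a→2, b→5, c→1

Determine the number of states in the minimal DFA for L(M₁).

Every state is reachable, so we keep all 7.
P0 = {1,2,3,4} | {5,6,7}.
Stable partition: {1,2,3,4} | {5,6,7} — 2 equivalence classes.

2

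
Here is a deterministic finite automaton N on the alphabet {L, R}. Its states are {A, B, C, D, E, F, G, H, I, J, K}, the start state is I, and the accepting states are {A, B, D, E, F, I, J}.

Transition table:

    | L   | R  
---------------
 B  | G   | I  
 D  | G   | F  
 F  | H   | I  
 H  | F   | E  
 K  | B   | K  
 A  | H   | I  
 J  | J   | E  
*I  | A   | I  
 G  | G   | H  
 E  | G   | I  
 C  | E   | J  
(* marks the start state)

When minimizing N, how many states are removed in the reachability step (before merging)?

Starting at I and following transitions, the reachable set is {A, E, F, G, H, I}. That leaves B, C, D, J, K unreachable — 5 in total.

5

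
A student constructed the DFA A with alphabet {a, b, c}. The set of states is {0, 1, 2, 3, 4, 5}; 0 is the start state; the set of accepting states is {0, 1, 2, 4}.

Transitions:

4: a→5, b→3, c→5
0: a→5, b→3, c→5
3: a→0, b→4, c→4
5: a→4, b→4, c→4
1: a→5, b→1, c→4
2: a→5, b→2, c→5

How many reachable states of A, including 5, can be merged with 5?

States {1,2} cannot be reached from the start state, so discard them.
P0 = {0,4} | {3,5}.
Stable partition: {0,4} | {3,5} — 2 equivalence classes.
State 5 belongs to the block {3,5}, which has 2 states.

2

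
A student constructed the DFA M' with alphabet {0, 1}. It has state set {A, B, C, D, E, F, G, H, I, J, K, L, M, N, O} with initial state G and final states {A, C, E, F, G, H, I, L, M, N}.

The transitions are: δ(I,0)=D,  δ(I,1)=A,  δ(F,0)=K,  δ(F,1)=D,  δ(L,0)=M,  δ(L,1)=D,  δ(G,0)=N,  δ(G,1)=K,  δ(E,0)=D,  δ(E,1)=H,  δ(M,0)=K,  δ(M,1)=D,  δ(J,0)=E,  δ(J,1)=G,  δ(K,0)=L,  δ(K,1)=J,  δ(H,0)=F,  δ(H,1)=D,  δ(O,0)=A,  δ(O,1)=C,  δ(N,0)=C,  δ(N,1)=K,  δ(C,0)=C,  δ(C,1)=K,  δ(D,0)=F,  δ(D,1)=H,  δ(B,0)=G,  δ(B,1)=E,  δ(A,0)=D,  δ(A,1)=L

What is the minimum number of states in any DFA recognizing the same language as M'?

7

States {A,B,I,O} cannot be reached from the start state, so discard them.
P0 = {C,E,F,G,H,L,M,N} | {D,J,K}.
Split {C,E,F,G,H,L,M,N} by δ(·,0) → {C,G,H,L,N} and {E,F,M}.
Refine {C,G,H,L,N} on symbol 0: members go to different blocks, giving {C,G,N} and {H,L}.
On input 0, block {D,J,K} splits into {D,J} and {K}.
Refine {D,J} on symbol 1: members go to different blocks, giving {D} and {J}.
On input 0, block {E,F,M} splits into {F,M} and {E}.
No further refinement is possible. Final partition (7 blocks): {C,G,N} | {D} | {F,M} | {H,L} | {K} | {J} | {E}.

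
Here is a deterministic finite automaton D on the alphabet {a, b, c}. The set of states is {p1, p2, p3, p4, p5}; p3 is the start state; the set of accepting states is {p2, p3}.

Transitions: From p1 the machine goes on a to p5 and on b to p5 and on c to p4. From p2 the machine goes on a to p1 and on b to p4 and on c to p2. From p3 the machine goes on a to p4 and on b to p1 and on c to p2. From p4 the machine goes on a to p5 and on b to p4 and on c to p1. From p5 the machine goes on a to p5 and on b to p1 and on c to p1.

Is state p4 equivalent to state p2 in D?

No

Start with accepting vs non-accepting: {p2,p3} | {p1,p4,p5}.
Stable partition: {p2,p3} | {p1,p4,p5} — 2 equivalence classes.
p4 and p2 end up in different blocks, so they are distinguishable. For instance, the string 'ε' is accepted from only p2.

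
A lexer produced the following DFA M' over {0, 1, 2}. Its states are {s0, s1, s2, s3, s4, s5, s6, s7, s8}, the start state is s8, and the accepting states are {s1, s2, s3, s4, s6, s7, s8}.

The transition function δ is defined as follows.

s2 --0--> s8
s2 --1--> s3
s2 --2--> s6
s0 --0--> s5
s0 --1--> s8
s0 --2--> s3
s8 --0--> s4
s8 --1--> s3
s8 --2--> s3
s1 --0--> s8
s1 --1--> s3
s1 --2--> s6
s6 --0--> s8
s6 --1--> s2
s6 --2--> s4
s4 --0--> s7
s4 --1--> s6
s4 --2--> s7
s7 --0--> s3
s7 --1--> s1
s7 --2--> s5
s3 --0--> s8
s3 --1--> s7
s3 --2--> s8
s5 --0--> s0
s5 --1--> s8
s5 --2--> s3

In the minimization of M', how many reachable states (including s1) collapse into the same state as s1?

2

Initial partition by acceptance: {s1,s2,s3,s4,s6,s7,s8} | {s0,s5}.
Split {s1,s2,s3,s4,s6,s7,s8} by δ(·,2) → {s1,s2,s3,s4,s6,s8} and {s7}.
Refine {s1,s2,s3,s4,s6,s8} on symbol 0: members go to different blocks, giving {s1,s2,s3,s6,s8} and {s4}.
Split {s1,s2,s3,s6,s8} by δ(·,0) → {s1,s2,s3,s6} and {s8}.
Refine {s1,s2,s3,s6} on symbol 1: members go to different blocks, giving {s1,s2,s6} and {s3}.
Split {s1,s2,s6} by δ(·,1) → {s1,s2} and {s6}.
No further refinement is possible. Final partition (7 blocks): {s1,s2} | {s0,s5} | {s7} | {s4} | {s8} | {s3} | {s6}.
The equivalence class containing s1 is {s1,s2}, of size 2.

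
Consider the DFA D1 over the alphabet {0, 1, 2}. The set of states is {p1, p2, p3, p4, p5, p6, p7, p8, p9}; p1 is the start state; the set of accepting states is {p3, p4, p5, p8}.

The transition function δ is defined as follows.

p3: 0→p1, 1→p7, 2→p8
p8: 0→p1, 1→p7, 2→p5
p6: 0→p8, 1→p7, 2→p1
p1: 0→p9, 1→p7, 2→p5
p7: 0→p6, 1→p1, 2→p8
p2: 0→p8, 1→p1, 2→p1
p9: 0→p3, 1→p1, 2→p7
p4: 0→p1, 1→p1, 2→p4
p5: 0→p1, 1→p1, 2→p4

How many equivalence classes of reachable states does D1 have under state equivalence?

3

Reachable states from the start: {p1,p3,p4,p5,p6,p7,p8,p9}. Unreachable: {p2} — drop them.
Initial partition by acceptance: {p3,p4,p5,p8} | {p1,p6,p7,p9}.
Refine {p1,p6,p7,p9} on symbol 0: members go to different blocks, giving {p1,p7} and {p6,p9}.
Stable partition: {p3,p4,p5,p8} | {p1,p7} | {p6,p9} — 3 equivalence classes.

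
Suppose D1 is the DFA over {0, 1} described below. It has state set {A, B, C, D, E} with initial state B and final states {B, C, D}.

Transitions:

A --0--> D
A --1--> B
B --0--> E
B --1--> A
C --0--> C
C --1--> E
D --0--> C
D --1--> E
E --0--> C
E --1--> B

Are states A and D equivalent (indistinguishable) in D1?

No

Every state is reachable, so we keep all 5.
Start with accepting vs non-accepting: {B,C,D} | {A,E}.
On input 0, block {B,C,D} splits into {C,D} and {B}.
Stable partition: {C,D} | {A,E} | {B} — 3 equivalence classes.
A and D end up in different blocks, so they are distinguishable. For instance, the string 'ε' is accepted from only D.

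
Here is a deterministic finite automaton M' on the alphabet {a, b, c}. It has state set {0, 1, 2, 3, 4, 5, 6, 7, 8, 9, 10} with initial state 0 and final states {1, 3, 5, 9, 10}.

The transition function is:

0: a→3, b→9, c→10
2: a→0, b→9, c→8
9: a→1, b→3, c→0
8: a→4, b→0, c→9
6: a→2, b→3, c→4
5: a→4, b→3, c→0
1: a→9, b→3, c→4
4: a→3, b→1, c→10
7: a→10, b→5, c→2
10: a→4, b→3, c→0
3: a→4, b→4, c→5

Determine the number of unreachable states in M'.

No path from 0 leads to 2, 6, 7, 8; the other 7 states are all reachable.

4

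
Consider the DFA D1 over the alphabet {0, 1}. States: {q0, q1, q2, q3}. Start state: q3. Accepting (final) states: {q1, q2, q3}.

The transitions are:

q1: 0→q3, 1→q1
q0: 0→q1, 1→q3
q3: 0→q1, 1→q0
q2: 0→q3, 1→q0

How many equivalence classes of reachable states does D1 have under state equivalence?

3

First remove the unreachable states {q2}; 3 states remain.
P0 = {q1,q3} | {q0}.
On input 1, block {q1,q3} splits into {q1} and {q3}.
No further refinement is possible. Final partition (3 blocks): {q1} | {q0} | {q3}.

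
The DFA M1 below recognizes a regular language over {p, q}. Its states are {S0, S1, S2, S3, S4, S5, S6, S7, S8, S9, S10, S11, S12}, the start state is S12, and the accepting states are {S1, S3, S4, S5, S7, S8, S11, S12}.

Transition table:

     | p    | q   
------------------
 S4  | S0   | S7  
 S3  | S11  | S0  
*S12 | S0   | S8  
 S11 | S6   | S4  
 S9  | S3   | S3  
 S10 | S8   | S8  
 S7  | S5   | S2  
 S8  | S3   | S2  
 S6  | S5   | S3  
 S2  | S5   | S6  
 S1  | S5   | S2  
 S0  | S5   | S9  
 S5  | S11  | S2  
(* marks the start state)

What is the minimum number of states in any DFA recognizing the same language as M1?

6

First remove the unreachable states {S1,S10}; 11 states remain.
P0 = {S3,S4,S5,S7,S8,S11,S12} | {S0,S2,S6,S9}.
On input p, block {S3,S4,S5,S7,S8,S11,S12} splits into {S3,S5,S7,S8} and {S4,S11,S12}.
Refine {S3,S5,S7,S8} on symbol p: members go to different blocks, giving {S3,S5} and {S7,S8}.
On input q, block {S0,S2,S6,S9} splits into {S0,S2} and {S6,S9}.
Refine {S4,S11,S12} on symbol p: members go to different blocks, giving {S4,S12} and {S11}.
No further refinement is possible. Final partition (6 blocks): {S3,S5} | {S0,S2} | {S4,S12} | {S7,S8} | {S6,S9} | {S11}.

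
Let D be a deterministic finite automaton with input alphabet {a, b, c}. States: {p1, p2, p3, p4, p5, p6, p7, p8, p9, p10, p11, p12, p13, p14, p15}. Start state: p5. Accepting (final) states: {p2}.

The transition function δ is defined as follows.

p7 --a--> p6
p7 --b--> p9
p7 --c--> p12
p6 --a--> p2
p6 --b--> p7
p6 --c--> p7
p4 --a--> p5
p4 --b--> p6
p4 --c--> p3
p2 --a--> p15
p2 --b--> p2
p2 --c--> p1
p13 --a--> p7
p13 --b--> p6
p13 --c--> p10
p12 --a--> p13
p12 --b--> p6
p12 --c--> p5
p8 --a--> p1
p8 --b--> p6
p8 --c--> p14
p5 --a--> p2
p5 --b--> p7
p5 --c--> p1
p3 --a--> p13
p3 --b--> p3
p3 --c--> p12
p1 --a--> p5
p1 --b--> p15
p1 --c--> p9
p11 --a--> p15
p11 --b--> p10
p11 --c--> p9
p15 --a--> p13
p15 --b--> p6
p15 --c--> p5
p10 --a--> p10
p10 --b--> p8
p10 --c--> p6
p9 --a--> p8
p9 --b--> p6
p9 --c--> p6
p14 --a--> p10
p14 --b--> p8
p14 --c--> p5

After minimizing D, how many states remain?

Reachable states from the start: {p1,p2,p5,p6,p7,p8,p9,p10,p12,p13,p14,p15}. Unreachable: {p3,p4,p11} — drop them.
P0 = {p2} | {p1,p5,p6,p7,p8,p9,p10,p12,p13,p14,p15}.
On input a, block {p1,p5,p6,p7,p8,p9,p10,p12,p13,p14,p15} splits into {p1,p7,p8,p9,p10,p12,p13,p14,p15} and {p5,p6}.
Split {p1,p7,p8,p9,p10,p12,p13,p14,p15} by δ(·,a) → {p8,p9,p10,p12,p13,p14,p15} and {p1,p7}.
Refine {p8,p9,p10,p12,p13,p14,p15} on symbol a: members go to different blocks, giving {p9,p10,p12,p14,p15} and {p8,p13}.
Split {p9,p10,p12,p14,p15} by δ(·,a) → {p9,p12,p15} and {p10,p14}.
Stable partition: {p2} | {p9,p12,p15} | {p5,p6} | {p1,p7} | {p8,p13} | {p10,p14} — 6 equivalence classes.

6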